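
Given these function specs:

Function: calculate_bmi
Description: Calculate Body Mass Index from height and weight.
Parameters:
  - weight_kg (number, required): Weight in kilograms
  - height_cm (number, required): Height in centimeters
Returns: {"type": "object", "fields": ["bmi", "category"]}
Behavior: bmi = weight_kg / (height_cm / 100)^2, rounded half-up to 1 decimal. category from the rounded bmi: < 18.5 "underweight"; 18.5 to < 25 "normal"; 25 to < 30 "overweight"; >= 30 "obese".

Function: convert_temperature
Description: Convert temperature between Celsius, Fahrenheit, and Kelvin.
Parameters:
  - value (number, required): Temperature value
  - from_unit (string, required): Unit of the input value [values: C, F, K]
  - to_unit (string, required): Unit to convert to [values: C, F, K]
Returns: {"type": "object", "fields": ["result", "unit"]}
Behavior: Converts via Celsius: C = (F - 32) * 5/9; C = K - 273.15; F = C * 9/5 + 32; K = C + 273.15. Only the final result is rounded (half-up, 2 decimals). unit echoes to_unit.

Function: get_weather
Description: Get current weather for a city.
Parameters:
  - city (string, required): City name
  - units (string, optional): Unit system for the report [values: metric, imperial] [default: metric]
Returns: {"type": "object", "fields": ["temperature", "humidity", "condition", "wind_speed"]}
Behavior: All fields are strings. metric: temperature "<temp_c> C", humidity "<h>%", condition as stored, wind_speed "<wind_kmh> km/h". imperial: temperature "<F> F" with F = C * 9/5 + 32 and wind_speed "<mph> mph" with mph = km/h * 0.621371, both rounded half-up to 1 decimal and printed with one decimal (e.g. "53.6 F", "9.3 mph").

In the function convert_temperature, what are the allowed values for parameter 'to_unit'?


The convert_temperature spec declares:
  - to_unit (string, required): Unit to convert to [values: C, F, K]
Allowed values:
C, F, K


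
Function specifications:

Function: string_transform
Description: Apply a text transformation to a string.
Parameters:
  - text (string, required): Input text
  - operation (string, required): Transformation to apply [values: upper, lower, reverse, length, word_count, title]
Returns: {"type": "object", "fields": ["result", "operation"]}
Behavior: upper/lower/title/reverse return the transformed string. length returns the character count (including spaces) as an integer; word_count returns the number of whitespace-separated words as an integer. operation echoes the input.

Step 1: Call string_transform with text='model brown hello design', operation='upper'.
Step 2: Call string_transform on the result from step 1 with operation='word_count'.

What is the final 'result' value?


Step 1: string_transform(text='model brown hello design', operation='upper')
  -> result = 'MODEL BROWN HELLO DESIGN'
Step 2: string_transform(text='MODEL BROWN HELLO DESIGN', operation='word_count')
  words: MODEL, BROWN, HELLO, DESIGN -> 4
  -> result = 4
4


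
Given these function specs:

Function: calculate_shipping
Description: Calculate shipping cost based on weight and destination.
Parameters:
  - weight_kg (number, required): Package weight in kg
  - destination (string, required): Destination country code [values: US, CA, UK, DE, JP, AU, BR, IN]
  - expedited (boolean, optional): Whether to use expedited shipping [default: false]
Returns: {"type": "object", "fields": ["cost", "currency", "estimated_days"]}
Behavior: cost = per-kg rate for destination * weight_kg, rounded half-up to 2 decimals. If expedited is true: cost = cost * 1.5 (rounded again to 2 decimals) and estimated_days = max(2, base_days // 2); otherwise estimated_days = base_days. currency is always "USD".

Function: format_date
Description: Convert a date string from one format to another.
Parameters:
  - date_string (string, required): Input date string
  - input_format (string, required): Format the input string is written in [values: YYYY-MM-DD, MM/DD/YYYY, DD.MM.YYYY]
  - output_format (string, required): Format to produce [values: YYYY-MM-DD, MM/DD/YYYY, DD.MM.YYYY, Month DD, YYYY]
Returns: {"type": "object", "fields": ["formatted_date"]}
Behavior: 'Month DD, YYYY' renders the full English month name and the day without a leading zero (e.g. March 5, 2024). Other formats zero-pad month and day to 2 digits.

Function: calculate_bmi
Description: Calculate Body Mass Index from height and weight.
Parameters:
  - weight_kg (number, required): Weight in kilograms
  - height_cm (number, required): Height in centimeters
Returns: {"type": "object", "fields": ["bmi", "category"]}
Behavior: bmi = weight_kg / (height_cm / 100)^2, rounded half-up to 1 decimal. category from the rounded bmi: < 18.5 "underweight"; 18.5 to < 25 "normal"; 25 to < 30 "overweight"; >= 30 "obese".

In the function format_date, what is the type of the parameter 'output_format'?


The format_date spec declares:
  - output_format (string, required): Format to produce [values: YYYY-MM-DD, MM/DD/YYYY, DD.MM.YYYY, Month DD, YYYY]
Type:
string


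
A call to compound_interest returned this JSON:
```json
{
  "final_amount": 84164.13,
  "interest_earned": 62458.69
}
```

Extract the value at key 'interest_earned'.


62458.69


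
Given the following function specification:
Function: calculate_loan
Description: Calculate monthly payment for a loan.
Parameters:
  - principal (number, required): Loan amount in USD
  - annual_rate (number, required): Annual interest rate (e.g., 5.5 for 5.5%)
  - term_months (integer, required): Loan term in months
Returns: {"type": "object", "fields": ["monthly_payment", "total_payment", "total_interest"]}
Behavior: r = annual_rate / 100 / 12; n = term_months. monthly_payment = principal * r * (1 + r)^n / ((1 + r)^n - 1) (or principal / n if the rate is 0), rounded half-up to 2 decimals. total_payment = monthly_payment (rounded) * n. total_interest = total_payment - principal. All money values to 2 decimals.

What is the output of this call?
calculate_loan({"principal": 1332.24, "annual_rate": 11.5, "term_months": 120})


r = 11.5 / 100 / 12 = 0.009583333333 (keep full precision)
(1 + r)^120 = 3.1409476
monthly_payment = 1332.24 * 0.009583333333 * 3.1409476 / (3.1409476 - 1) = 18.730687 -> 18.73
total_payment = 18.73 * 120 = 2247.60
total_interest = 2247.60 - 1332.24 = 915.36
Output:
{"monthly_payment": 18.73, "total_payment": 2247.6, "total_interest": 915.36}


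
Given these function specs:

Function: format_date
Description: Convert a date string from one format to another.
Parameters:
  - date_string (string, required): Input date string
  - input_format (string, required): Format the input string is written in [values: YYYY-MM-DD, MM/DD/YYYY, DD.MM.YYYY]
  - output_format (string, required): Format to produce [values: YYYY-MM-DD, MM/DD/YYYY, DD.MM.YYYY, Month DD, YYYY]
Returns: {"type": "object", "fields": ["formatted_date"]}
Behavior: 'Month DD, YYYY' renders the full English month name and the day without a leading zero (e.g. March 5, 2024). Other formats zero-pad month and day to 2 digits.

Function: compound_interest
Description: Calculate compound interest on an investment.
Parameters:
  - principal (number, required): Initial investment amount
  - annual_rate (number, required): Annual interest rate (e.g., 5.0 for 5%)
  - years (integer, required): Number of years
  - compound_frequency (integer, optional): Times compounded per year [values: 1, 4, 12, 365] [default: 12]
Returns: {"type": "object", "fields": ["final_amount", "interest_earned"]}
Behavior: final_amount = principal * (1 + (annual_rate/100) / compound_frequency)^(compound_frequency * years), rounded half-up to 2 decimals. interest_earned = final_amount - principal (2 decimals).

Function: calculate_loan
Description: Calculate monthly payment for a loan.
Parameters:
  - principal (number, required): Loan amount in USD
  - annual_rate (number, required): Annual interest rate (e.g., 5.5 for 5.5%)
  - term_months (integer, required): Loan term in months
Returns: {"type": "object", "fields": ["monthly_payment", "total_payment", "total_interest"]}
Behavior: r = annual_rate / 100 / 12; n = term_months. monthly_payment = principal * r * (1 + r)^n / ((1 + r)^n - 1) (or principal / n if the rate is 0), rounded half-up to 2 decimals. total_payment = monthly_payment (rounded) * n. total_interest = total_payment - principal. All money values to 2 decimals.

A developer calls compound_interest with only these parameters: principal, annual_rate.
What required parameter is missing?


Required parameters: principal, annual_rate, years
Provided: principal, annual_rate
Missing: years
years


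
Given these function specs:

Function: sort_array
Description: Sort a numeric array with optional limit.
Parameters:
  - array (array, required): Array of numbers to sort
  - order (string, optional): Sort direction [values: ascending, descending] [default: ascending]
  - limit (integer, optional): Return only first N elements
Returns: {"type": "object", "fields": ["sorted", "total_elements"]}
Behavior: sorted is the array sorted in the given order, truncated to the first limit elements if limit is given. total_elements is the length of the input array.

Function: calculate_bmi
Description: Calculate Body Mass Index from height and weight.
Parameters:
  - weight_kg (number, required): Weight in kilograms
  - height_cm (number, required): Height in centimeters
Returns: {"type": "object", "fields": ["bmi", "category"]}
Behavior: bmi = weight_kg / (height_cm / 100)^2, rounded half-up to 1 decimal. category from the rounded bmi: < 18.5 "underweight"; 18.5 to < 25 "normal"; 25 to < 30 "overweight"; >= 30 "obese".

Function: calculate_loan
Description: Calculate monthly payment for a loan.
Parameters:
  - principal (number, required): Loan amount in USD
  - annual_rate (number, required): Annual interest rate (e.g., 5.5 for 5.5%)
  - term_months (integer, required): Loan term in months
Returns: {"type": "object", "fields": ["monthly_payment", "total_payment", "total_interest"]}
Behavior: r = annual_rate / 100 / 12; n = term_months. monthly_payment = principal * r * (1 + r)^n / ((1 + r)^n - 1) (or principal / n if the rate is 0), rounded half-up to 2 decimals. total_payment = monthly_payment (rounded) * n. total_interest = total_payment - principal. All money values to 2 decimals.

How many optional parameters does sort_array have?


Parameters of sort_array: array (required), order (optional), limit (optional)
Optional count:
2


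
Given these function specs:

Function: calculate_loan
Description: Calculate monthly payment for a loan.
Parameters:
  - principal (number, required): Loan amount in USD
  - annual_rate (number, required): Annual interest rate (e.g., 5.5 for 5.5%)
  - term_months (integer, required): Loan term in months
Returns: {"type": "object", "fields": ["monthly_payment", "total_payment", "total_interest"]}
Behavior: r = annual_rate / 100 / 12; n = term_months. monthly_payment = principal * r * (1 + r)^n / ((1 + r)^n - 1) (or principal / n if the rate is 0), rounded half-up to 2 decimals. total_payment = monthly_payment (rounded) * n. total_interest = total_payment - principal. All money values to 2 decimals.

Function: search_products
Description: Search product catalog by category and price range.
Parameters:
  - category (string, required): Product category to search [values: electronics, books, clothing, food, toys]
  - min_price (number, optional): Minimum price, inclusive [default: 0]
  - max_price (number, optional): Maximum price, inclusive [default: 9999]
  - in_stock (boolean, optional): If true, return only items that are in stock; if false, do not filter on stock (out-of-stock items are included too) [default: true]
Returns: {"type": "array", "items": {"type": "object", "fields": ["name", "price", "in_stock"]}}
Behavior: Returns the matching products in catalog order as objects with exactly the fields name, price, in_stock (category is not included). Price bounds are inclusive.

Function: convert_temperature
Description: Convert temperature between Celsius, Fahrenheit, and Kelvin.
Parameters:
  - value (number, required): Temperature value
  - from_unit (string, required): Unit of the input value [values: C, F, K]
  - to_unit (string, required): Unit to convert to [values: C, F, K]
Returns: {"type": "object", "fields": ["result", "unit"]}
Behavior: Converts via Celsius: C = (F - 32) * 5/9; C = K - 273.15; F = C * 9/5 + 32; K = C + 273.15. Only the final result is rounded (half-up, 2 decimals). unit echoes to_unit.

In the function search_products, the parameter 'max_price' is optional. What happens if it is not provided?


The search_products spec declares:
  - max_price (number, optional): Maximum price, inclusive [default: 9999]
It defaults to 9999


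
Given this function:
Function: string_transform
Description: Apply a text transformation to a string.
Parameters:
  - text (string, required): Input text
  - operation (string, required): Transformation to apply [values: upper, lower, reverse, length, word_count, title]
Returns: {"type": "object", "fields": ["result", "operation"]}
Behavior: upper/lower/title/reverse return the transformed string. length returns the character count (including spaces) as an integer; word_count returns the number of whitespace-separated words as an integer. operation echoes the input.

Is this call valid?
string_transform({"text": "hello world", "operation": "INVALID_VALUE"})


Checking parameter values...
Parameter 'operation' has value 'INVALID_VALUE' not in allowed: upper, lower, reverse, length, word_count, title
Invalid - 'operation' must be one of upper, lower, reverse, length, word_count, title


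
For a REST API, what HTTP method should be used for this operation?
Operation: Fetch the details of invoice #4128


GET = read, POST = create, PUT = update/replace, DELETE = remove
This operation is a read.
GET


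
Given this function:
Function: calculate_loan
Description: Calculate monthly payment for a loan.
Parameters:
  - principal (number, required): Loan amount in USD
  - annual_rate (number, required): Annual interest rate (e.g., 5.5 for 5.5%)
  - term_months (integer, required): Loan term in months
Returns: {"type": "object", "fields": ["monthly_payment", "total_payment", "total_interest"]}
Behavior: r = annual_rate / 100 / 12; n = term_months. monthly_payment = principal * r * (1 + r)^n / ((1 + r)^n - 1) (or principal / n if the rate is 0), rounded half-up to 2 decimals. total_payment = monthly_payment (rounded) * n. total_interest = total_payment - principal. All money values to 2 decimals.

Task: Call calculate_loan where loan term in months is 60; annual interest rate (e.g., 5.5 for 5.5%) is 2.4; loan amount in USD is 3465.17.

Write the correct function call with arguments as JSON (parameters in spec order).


Mapping each described value to its parameter name:
  'Loan term in months' -> term_months = 60
  'Annual interest rate (e.g., 5.5 for 5.5%)' -> annual_rate = 2.4
  'Loan amount in USD' -> principal = 3465.17
calculate_loan({"principal": 3465.17, "annual_rate": 2.4, "term_months": 60})


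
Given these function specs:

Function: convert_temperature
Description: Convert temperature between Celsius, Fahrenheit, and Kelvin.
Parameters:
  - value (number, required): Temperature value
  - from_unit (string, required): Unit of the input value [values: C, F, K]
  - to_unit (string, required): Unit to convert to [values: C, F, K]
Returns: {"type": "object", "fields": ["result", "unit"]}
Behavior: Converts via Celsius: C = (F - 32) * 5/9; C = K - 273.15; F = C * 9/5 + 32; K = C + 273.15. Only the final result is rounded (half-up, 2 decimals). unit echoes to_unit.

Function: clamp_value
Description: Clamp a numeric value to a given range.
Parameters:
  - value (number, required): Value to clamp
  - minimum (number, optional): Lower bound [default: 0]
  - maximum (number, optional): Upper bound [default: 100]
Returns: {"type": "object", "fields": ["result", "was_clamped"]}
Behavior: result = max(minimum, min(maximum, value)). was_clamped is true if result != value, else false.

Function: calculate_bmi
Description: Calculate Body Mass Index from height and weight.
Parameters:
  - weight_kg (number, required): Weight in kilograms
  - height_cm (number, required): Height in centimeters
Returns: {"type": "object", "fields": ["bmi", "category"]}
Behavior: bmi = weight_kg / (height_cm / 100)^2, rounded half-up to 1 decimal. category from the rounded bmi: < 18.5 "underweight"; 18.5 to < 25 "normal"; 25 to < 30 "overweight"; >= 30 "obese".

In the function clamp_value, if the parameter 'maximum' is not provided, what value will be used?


The clamp_value spec declares:
  - maximum (number, optional): Upper bound [default: 100]
Default:
100


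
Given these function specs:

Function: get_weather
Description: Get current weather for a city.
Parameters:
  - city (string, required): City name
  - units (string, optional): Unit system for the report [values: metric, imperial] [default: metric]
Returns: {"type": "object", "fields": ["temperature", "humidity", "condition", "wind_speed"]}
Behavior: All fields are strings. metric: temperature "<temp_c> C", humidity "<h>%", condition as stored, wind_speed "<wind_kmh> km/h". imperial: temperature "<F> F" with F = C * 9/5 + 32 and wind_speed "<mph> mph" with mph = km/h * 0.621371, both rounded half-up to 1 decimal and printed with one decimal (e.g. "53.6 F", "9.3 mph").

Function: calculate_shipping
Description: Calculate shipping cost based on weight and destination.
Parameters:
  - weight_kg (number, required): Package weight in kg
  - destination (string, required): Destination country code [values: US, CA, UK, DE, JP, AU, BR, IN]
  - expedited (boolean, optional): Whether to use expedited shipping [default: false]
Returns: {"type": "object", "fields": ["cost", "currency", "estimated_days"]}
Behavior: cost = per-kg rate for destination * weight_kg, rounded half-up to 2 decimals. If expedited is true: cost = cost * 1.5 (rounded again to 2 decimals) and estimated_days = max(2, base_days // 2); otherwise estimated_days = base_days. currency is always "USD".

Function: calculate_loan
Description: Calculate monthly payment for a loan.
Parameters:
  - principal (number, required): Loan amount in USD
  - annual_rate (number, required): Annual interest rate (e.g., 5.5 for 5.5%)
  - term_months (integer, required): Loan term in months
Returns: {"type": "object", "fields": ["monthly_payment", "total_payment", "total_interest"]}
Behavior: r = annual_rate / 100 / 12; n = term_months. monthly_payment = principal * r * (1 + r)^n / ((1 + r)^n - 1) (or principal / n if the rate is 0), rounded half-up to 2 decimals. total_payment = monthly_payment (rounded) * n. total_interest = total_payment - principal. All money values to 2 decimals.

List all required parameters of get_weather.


Parameters of get_weather and their required/optional flag:
  city: required
  units: optional
city


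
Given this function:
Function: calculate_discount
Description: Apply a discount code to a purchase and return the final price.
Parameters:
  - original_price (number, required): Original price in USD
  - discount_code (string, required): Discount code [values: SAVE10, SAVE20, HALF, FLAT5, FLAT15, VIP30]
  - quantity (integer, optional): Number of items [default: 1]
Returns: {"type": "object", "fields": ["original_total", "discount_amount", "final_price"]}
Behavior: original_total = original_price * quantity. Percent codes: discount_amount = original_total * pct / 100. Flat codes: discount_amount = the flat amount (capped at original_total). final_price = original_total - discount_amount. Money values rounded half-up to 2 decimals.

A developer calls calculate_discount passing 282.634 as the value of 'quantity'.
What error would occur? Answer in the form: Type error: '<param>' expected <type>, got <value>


Spec: 'quantity' is declared as integer; 282.634 is a non-integer number.
Type error: 'quantity' expected integer, got 282.634


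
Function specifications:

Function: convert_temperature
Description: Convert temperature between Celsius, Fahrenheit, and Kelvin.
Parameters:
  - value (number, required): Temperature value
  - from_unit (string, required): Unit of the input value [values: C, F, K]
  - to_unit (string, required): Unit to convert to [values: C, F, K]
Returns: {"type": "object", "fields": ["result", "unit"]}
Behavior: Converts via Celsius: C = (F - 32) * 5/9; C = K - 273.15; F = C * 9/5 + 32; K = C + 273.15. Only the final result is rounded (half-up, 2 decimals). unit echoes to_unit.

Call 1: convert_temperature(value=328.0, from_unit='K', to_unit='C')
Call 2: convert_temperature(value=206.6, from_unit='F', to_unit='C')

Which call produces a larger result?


Call 1:
  To C: 328 - 273.15 = 54.85
  Target is C: 54.85
  Round to 2 decimals: 54.85
  -> 54.85 C
Call 2:
  To C: (206.6 - 32) * 5/9 = 97
  Target is C: 97
  Round to 2 decimals: 97.0
  -> 97.0 C
Call 2 (97.0 C)


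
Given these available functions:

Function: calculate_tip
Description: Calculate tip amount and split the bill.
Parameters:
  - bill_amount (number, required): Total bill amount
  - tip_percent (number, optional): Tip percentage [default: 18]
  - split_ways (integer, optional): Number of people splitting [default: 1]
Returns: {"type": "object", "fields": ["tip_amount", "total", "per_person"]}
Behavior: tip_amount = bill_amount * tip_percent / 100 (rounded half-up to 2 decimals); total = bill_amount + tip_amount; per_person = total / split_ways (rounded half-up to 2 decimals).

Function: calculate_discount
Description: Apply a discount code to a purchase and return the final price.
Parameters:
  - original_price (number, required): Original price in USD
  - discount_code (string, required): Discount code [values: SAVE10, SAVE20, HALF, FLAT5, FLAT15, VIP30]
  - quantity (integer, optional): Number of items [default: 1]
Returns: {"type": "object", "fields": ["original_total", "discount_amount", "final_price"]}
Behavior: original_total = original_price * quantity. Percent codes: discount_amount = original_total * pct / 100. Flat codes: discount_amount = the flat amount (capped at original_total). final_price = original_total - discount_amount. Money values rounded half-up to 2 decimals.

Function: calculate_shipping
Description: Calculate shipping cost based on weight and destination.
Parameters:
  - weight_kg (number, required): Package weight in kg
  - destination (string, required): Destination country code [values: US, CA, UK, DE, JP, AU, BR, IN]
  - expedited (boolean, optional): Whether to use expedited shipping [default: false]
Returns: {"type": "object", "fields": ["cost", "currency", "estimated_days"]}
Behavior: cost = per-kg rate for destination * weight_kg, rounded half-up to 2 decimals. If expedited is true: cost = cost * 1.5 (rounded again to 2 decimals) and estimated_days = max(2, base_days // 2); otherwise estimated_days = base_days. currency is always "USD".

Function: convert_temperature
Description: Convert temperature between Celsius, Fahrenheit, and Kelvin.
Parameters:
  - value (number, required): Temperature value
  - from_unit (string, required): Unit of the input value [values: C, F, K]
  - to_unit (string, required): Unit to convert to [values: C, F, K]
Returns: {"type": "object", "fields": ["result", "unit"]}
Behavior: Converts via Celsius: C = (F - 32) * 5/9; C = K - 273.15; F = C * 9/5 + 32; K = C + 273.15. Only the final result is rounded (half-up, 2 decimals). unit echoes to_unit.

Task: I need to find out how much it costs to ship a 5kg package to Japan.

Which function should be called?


The task needs a function whose description is: Calculate shipping cost based on weight and destination.
calculate_shipping


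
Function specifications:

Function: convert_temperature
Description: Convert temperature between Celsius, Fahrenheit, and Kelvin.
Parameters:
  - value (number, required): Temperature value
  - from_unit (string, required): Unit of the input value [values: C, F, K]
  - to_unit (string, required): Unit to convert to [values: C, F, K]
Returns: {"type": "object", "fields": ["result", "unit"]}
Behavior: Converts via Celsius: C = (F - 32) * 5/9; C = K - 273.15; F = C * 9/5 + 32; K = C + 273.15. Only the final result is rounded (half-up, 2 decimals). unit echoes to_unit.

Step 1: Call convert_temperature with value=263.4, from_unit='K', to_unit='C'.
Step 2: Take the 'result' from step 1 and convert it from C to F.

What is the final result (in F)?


Step 1: convert_temperature(value=263.4, from_unit=K, to_unit=C)
  To C: 263.4 - 273.15 = -9.75
  Target is C: -9.75
  Round to 2 decimals: -9.75
  -> result = -9.75 C
Step 2: convert_temperature(value=-9.75, from_unit=C, to_unit=F)
  Input already in C: -9.75
  To F: -9.75 * 9/5 + 32 = 14.45
  Round to 2 decimals: 14.45
  -> result = 14.45 F
14.45 F


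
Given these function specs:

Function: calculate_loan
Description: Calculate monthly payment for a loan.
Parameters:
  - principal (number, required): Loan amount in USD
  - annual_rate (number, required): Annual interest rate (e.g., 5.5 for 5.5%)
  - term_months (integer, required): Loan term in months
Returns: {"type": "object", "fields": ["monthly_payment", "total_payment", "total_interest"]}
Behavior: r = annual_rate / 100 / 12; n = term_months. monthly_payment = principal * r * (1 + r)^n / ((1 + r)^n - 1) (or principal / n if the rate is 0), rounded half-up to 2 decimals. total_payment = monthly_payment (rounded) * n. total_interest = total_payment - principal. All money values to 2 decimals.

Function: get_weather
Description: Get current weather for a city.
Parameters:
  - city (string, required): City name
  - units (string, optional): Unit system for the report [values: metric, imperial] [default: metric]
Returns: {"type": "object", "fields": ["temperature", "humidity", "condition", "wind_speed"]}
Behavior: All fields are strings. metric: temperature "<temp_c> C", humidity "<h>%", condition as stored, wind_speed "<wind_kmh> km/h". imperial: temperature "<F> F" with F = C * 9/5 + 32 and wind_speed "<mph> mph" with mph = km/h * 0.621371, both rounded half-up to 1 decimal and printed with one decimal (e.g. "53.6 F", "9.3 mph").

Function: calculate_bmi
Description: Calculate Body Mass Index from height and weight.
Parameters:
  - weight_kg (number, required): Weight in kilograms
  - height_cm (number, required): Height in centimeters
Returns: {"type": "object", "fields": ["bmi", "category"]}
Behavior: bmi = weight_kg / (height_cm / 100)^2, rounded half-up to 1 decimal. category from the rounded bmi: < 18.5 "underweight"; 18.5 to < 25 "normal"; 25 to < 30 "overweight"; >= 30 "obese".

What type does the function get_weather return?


The get_weather spec declares Returns: {"type": "object", "fields": ["temperature", "humidity", "condition", "wind_speed"]}
Type:
object


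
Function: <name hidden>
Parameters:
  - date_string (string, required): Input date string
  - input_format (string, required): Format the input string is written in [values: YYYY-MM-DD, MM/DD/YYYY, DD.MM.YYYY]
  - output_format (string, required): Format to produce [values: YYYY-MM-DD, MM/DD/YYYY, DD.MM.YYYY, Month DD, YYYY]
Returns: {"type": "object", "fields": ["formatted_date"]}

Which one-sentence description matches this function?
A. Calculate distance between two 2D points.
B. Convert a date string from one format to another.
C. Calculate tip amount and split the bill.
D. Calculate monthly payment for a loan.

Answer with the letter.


Parameters date_string, input_format, output_format and return ["formatted_date"] fit: Convert a date string from one format to another.
B


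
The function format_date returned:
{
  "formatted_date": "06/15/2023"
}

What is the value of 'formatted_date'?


06/15/2023


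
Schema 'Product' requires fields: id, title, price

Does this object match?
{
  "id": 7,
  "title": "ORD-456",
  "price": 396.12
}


Checking required fields... All present.
Valid - all required fields present


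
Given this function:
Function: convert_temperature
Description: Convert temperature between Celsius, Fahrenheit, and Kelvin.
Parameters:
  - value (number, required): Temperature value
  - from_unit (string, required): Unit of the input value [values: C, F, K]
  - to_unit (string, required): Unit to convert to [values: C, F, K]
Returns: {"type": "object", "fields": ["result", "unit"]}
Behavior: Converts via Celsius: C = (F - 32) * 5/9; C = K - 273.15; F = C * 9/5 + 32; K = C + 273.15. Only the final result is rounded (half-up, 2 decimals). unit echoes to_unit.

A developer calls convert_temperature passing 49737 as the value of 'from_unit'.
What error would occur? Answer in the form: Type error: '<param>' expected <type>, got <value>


Spec: 'from_unit' is declared as string; 49737 is an integer.
Type error: 'from_unit' expected string, got 49737


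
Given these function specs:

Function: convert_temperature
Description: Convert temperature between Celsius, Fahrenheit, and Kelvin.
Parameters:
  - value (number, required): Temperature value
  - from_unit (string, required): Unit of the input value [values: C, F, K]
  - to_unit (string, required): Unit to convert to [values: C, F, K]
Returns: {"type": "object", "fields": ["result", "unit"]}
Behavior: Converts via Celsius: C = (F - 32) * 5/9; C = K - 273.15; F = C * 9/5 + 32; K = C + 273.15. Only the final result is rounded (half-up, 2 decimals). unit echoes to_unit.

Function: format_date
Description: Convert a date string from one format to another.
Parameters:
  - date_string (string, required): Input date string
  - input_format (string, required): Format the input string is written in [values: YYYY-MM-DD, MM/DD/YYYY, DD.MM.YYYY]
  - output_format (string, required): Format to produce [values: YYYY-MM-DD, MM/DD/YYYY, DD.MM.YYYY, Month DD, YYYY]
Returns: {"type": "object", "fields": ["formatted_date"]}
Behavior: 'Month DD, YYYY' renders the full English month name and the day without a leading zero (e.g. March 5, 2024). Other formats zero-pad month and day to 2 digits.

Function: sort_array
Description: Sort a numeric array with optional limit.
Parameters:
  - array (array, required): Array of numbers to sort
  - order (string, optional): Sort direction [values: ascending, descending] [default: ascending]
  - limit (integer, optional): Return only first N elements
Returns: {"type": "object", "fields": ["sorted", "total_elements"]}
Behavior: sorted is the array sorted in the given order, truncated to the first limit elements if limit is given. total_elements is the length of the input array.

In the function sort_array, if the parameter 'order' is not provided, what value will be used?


The sort_array spec declares:
  - order (string, optional): Sort direction [values: ascending, descending] [default: ascending]
Default:
ascending


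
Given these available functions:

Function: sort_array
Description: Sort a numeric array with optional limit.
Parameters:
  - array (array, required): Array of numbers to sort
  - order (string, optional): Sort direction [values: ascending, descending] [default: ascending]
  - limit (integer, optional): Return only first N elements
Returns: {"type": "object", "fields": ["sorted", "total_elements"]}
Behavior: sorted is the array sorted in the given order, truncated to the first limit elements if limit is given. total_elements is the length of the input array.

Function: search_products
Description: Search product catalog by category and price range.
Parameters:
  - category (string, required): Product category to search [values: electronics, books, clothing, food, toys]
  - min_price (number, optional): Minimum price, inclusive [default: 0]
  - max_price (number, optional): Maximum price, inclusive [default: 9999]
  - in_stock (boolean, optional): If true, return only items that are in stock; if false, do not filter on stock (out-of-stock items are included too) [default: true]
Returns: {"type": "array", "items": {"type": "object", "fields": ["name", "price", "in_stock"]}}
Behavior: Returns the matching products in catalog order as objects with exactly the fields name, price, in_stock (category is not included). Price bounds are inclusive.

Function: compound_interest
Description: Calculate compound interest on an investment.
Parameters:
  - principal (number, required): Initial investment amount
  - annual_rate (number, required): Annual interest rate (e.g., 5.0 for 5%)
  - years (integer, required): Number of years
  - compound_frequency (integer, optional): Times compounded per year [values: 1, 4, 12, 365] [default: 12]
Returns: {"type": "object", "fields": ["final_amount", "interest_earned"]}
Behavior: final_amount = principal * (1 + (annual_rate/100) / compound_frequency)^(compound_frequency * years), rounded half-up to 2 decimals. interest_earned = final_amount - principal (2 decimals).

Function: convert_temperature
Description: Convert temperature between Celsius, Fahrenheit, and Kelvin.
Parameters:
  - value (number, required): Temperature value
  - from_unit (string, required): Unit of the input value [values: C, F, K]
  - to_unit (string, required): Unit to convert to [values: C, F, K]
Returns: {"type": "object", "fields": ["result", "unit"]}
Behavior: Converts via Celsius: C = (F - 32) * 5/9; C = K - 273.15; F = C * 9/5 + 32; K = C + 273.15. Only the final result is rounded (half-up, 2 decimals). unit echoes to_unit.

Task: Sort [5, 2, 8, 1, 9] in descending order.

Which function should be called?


The task needs a function whose description is: Sort a numeric array with optional limit.
sort_array


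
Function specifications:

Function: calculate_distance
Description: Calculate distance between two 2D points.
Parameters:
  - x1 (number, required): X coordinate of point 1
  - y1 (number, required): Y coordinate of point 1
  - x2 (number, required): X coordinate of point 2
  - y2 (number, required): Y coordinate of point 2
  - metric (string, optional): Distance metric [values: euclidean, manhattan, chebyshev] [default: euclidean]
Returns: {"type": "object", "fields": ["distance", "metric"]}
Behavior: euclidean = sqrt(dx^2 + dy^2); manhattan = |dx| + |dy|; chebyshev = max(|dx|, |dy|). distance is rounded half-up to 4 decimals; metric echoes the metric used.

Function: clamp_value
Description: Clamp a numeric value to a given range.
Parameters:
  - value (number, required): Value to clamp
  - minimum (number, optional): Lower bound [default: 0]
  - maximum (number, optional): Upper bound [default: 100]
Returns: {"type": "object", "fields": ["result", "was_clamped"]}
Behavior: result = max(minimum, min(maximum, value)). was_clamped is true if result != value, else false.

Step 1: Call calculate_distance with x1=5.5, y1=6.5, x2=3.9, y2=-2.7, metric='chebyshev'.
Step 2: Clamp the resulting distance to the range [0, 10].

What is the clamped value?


Step 1: calculate_distance (chebyshev)
  |dx| = |3.9 - 5.5| = 1.6; |dy| = |-2.7 - 6.5| = 9.2
  chebyshev: max(1.6, 9.2) = 9.2
  Round to 4 decimals: 9.2
  -> distance = 9.2
Step 2: clamp_value(value=9.2, minimum=0, maximum=10)
  result = max(0, min(10, 9.2)) = max(0, 9.2) = 9.2
  was_clamped = (9.2 != 9.2) = false
  -> result = 9.2
9.2


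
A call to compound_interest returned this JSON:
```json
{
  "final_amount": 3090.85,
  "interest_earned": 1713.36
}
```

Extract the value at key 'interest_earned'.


1713.36


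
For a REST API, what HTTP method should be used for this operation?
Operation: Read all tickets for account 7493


GET = read, POST = create, PUT = update/replace, DELETE = remove
This operation is a read.
GET


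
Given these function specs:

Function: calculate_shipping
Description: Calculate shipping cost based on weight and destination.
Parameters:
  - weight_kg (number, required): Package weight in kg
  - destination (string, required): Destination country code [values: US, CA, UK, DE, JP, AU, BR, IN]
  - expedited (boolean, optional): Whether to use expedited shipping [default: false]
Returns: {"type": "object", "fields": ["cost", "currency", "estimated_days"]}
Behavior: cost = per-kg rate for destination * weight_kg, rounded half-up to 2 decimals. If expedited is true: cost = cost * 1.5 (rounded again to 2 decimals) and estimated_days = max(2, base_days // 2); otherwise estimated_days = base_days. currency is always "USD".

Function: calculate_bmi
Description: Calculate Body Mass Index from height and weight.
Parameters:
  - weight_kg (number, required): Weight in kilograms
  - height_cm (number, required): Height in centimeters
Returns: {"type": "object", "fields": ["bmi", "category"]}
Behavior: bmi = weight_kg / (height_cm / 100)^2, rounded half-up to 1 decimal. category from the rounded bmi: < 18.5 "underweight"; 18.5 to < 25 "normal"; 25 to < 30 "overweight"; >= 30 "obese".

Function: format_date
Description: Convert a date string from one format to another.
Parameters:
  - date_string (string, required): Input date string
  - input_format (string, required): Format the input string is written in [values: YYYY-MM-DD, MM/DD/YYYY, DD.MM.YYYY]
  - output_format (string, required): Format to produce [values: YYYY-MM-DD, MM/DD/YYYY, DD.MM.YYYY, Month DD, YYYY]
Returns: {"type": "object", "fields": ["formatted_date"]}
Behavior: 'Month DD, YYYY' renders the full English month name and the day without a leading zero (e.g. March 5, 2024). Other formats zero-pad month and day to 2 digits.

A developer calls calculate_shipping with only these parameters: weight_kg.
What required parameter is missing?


Required parameters: weight_kg, destination
Provided: weight_kg
Missing: destination
destination


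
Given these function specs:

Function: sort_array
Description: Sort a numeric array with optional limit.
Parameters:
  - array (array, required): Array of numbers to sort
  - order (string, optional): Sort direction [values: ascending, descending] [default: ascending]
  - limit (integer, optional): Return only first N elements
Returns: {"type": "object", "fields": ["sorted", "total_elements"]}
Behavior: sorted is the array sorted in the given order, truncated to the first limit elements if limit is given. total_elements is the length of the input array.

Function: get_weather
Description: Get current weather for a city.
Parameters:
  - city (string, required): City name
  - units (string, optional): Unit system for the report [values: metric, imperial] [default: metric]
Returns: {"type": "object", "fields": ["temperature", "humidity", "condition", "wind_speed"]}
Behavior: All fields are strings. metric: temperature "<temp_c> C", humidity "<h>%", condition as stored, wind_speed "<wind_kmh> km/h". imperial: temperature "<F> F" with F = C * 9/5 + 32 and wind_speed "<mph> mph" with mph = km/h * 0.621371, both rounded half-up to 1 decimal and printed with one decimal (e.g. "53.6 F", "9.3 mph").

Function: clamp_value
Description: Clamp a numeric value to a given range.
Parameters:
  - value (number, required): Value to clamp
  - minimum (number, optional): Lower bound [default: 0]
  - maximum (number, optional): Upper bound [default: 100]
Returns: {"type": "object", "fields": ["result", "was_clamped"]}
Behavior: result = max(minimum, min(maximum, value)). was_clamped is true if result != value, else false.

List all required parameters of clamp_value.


Parameters of clamp_value and their required/optional flag:
  value: required
  minimum: optional
  maximum: optional
value


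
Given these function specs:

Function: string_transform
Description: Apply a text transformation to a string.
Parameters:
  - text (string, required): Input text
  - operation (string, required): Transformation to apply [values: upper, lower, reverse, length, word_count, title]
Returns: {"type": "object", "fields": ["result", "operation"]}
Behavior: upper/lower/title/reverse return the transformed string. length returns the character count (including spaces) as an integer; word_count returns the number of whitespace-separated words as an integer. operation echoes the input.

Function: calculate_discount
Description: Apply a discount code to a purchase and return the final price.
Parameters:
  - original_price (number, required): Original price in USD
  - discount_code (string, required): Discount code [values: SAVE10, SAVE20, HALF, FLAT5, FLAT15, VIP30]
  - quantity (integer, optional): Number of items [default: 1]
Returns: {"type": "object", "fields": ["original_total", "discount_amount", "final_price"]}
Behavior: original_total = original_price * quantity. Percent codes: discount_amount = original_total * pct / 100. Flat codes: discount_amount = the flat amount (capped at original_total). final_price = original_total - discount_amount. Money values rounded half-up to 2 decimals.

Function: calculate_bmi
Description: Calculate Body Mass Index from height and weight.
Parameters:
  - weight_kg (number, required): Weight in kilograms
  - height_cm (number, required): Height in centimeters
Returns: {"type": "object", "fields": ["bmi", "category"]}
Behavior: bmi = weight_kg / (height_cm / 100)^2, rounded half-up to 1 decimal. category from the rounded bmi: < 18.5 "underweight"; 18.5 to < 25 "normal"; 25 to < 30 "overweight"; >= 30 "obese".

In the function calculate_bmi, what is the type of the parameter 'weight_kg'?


The calculate_bmi spec declares:
  - weight_kg (number, required): Weight in kilograms
Type:
number
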